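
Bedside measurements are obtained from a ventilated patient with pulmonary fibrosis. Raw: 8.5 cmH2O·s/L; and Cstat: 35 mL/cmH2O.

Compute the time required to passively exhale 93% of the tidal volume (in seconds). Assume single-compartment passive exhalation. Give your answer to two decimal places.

0.79

τ = R × C = 8.5 × 35 mL/cmH2O = 8.5 × 0.035 L/cmH2O = 0.2975 s.
Exhaled fraction f = 1 − e^(−t/τ) → t = −τ·ln(1 − f) = −0.2975·ln(0.07) = 0.7911 s.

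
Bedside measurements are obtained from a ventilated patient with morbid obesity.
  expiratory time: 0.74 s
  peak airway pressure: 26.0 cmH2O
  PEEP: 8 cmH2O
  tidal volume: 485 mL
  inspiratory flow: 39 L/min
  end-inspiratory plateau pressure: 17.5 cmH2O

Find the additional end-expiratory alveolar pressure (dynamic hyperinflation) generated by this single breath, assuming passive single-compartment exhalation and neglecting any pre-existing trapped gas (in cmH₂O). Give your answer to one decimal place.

Flow: 39 L/min ÷ 60 = 0.65 L/s.
R = (PIP − Pplat)/V̇ = (26.0 − 17.5) / 0.65 = 8.5/0.65 = 13.077 cmH2O·s/L.
C = Vt/(Pplat − PEEP) = 485.0 / (17.5 − 8) = 485.0/9.5 = 51.053 mL/cmH2O.
τ = R × C = 13.077 × 0.05105 L/cmH2O = 0.6676 s.
Fraction remaining = e^(−Te/τ) = e^(−0.74/0.6676) = 0.3301; trapped volume = 485.0 × 0.3301 = 160.1 mL.
Additional alveolar pressure from trapping ≈ V_trapped / C = 160.1 / 51.053 = 3.136 cmH2O.

3.1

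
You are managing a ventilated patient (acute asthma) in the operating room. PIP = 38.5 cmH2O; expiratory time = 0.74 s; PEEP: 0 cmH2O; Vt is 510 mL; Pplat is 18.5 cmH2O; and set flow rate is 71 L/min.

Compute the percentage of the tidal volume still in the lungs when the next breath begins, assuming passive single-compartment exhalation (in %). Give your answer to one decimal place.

20.4

Flow: 71 L/min ÷ 60 = 1.1833 L/s.
R = (PIP − Pplat)/V̇ = (38.5 − 18.5) / 1.1833 = 20.0/1.1833 = 16.902 cmH2O·s/L.
C = Vt/(Pplat − PEEP) = 510.0 / (18.5 − 0) = 510.0/18.5 = 27.568 mL/cmH2O.
τ = R × C = 16.902 × 0.02757 L/cmH2O = 0.466 s.
Fraction remaining at end-expiration = e^(−Te/τ) = e^(−0.74/0.466) = 0.2043 → 20.43%.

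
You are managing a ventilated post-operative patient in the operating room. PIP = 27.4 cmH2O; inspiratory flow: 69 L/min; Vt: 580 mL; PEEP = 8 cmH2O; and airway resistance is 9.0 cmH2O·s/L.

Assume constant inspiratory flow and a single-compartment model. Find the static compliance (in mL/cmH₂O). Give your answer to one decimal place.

64.1

Flow: 69 L/min ÷ 60 = 1.15 L/s.
Equation of motion (constant flow): PIP = Vt/C + R·V̇ + PEEP.
Vt/C = PIP − R·V̇ − PEEP = 27.4 − 9.0×1.15 − 8 = 27.4 − 10.35 − 8 = 9.05 cmH2O.
C = Vt / 9.05 = 580 / 9.05 = 64.088 mL/cmH2O.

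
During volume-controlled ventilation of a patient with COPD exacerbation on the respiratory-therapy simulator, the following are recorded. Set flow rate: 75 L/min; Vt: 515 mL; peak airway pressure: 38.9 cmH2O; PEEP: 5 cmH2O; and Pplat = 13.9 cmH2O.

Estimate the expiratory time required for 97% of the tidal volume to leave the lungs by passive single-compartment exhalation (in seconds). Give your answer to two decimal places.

4.06

Flow: 75 L/min ÷ 60 = 1.25 L/s.
R = (PIP − Pplat)/V̇ = (38.9 − 13.9) / 1.25 = 25.0/1.25 = 20.0 cmH2O·s/L.
C = Vt/(Pplat − PEEP) = 515.0 / (13.9 − 5) = 515.0/8.9 = 57.865 mL/cmH2O.
τ = R × C = 20.0 × 0.05787 L/cmH2O = 1.157 s.
t = −τ·ln(1 − 0.97) = −1.157·ln(0.03) = 4.057 s.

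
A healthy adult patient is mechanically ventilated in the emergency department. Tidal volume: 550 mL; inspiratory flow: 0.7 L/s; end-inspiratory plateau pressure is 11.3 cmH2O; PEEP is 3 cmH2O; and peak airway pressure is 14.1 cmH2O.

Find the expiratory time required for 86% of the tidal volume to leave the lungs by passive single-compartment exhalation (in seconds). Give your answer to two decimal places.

R = (PIP − Pplat)/V̇ = (14.1 − 11.3) / 0.7 = 2.8/0.7 = 4.0 cmH2O·s/L.
C = Vt/(Pplat − PEEP) = 550.0 / (11.3 − 3) = 550.0/8.3 = 66.265 mL/cmH2O.
τ = R × C = 4.0 × 0.06627 L/cmH2O = 0.2651 s.
t = −τ·ln(1 − 0.86) = −0.2651·ln(0.14) = 0.5212 s.

0.52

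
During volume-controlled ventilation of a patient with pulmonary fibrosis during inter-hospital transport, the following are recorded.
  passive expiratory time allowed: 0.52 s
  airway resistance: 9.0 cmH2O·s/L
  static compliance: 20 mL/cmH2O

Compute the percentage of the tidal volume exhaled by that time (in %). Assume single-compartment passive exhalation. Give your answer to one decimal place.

94.4

τ = R × C = 9.0 × 20 mL/cmH2O = 9.0 × 0.020 L/cmH2O = 0.18 s.
Passive exhalation: V(t)/V₀ = e^(−t/τ) = e^(−0.52/0.18) = 0.05564.
Fraction exhaled = 1 − 0.05564 = 0.9444 → 94.44%.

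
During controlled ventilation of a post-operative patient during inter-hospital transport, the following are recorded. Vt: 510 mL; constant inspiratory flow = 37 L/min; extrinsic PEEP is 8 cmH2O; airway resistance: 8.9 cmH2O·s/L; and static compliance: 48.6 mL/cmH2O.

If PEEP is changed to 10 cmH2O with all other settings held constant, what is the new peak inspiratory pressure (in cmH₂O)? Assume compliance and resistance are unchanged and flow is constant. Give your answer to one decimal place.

26.0

Flow: 37 L/min ÷ 60 = 0.6167 L/s.
PIP = Vt/C + R·V̇ + PEEP (constant-flow equation of motion).
Only the baseline term changes: ΔPIP = ΔPEEP = 10 − 8 = 2.0 cmH2O.
Original PIP = 510/48.6 + 8.9×0.6167 + 8 = 23.982 cmH2O; new PIP = 23.982 + (2.0) = 25.982 cmH2O.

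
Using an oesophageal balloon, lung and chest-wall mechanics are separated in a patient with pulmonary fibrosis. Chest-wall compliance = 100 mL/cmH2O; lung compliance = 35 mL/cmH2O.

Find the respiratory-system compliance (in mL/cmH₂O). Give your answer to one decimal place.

25.9

Lung and chest wall are elastances in series: 1/Crs = 1/CL + 1/Ccw.
1/Crs = 1/35 + 1/100 = 0.03857.
Crs = 25.927 mL/cmH2O.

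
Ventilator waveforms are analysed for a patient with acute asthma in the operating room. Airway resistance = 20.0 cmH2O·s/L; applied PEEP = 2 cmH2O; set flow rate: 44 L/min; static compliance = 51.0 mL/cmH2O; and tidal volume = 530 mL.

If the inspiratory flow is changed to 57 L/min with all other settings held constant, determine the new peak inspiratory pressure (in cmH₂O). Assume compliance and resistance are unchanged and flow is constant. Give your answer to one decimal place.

Flow: 44 L/min ÷ 60 = 0.7333 L/s.
New flow: 57 L/min ÷ 60 = 0.95 L/s.
PIP = Vt/C + R·V̇ + PEEP (constant-flow equation of motion).
Only the resistive term changes: ΔPIP = R × ΔV̇ = 20.0 × (0.95 − 0.7333) = 20.0 × 0.2167 = 4.334 cmH2O.
Original PIP = 530/51.0 + 20.0×0.7333 + 2 = 27.058 cmH2O; new PIP = 27.058 + (4.334) = 31.392 cmH2O.

31.4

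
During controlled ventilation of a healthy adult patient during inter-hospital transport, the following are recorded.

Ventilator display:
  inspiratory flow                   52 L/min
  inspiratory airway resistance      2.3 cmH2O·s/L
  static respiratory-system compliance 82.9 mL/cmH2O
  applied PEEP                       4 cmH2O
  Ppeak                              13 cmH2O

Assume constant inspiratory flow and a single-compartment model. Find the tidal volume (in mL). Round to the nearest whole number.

Flow: 52 L/min ÷ 60 = 0.8667 L/s.
Equation of motion (constant flow): PIP = Vt/C + R·V̇ + PEEP.
Vt/C = PIP − R·V̇ − PEEP = 13 − 1.993 − 4 = 7.007 cmH2O.
Vt = C × 7.007 = 82.9 × 7.007 = 580.88 mL.

581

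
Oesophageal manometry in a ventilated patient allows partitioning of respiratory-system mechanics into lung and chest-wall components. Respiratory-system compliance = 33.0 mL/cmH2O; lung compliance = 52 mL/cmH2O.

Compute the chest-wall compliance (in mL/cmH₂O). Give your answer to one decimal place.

90.3

1/Ccw = 1/Crs − 1/CL.
1/Ccw = 1/33.0 − 1/52 = 0.01107.
Ccw = 90.334 mL/cmH2O.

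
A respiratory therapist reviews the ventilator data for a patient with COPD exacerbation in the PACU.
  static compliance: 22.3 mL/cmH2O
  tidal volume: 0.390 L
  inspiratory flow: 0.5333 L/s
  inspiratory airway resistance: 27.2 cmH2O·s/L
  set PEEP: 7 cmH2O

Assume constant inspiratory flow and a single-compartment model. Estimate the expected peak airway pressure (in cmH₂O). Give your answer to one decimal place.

Equation of motion (constant flow): PIP = Vt/C + R·V̇ + PEEP.
PIP = 390/22.3 + 27.2×0.5333 + 7 = 17.489 + 14.506 + 7 = 38.995 cmH2O.

39.0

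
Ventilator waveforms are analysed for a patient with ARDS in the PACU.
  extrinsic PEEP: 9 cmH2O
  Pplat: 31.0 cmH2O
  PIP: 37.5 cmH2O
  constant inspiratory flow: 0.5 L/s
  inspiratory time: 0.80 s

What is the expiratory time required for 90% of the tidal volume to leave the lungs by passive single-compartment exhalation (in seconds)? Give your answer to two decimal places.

Vt = flow × Ti = 0.5 L/s × 0.80 s × 1000 mL/L = 400.0 mL.
R = (PIP − Pplat)/V̇ = (37.5 − 31.0) / 0.5 = 6.5/0.5 = 13.0 cmH2O·s/L.
C = Vt/(Pplat − PEEP) = 400.0 / (31.0 − 9) = 400.0/22.0 = 18.182 mL/cmH2O.
τ = R × C = 13.0 × 0.01818 L/cmH2O = 0.2363 s.
t = −τ·ln(1 − 0.90) = −0.2363·ln(0.1) = 0.5441 s.

0.54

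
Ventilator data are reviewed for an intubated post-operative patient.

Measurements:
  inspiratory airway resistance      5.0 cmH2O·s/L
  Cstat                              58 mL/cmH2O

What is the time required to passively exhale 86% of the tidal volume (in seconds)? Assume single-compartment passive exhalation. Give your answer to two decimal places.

0.57

τ = R × C = 5.0 × 58 mL/cmH2O = 5.0 × 0.058 L/cmH2O = 0.29 s.
Exhaled fraction f = 1 − e^(−t/τ) → t = −τ·ln(1 − f) = −0.29·ln(0.14) = 0.5702 s.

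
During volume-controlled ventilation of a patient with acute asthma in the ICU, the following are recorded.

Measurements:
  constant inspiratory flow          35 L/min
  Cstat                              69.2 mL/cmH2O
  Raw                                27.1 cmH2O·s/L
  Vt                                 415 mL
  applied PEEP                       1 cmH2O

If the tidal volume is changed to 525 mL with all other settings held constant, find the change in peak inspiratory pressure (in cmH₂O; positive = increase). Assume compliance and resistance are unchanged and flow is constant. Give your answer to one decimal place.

1.6

PIP = Vt/C + R·V̇ + PEEP (constant-flow equation of motion).
Only the elastic term changes: ΔPIP = ΔVt / C = (525 − 415) / 69.2 = 1.59 cmH2O.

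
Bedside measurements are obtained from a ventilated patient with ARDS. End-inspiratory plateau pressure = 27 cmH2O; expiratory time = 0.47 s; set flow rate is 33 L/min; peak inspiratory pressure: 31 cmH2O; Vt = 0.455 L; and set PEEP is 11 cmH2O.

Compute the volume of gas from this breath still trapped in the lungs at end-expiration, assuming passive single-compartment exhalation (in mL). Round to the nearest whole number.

47

Flow: 33 L/min ÷ 60 = 0.55 L/s.
R = (PIP − Pplat)/V̇ = (31 − 27) / 0.55 = 4.0/0.55 = 7.273 cmH2O·s/L.
C = Vt/(Pplat − PEEP) = 455.0 / (27 − 11) = 455.0/16.0 = 28.438 mL/cmH2O.
τ = R × C = 7.273 × 0.02844 L/cmH2O = 0.2068 s.
Fraction remaining = e^(−Te/τ) = e^(−0.47/0.2068) = 0.103.
Trapped volume = 455.0 × 0.103 = 46.865 mL.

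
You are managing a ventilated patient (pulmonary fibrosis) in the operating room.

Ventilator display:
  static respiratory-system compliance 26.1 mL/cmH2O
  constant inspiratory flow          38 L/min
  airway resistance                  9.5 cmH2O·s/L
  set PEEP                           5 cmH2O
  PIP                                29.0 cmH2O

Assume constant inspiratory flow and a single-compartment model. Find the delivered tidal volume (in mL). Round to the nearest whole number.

Flow: 38 L/min ÷ 60 = 0.6333 L/s.
Equation of motion (constant flow): PIP = Vt/C + R·V̇ + PEEP.
Vt/C = PIP − R·V̇ − PEEP = 29.0 − 6.016 − 5 = 17.984 cmH2O.
Vt = C × 17.984 = 26.1 × 17.984 = 469.38 mL.

469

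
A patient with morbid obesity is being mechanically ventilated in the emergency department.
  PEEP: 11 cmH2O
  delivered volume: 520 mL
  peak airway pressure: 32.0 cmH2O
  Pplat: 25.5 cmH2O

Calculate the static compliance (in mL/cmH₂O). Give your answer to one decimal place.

Cstat = Vt / (Pplat − PEEP) = 520 / (25.5 − 11) = 520 / 14.5 = 35.862 mL/cmH2O.

35.9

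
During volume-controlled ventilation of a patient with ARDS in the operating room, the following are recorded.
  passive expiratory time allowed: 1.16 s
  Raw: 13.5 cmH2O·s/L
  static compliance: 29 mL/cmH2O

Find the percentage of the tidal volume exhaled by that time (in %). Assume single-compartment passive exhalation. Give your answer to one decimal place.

τ = R × C = 13.5 × 29 mL/cmH2O = 13.5 × 0.029 L/cmH2O = 0.3915 s.
Passive exhalation: V(t)/V₀ = e^(−t/τ) = e^(−1.16/0.3915) = 0.05167.
Fraction exhaled = 1 − 0.05167 = 0.9483 → 94.83%.

94.8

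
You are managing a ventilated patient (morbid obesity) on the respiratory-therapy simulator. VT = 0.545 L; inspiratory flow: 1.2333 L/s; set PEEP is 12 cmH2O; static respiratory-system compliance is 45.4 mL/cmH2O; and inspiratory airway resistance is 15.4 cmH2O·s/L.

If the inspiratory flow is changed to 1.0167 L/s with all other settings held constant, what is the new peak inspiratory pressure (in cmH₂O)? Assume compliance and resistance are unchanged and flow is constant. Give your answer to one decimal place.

39.7

PIP = Vt/C + R·V̇ + PEEP (constant-flow equation of motion).
Only the resistive term changes: ΔPIP = R × ΔV̇ = 15.4 × (1.0167 − 1.2333) = 15.4 × -0.2166 = -3.336 cmH2O.
Original PIP = 545/45.4 + 15.4×1.2333 + 12 = 42.997 cmH2O; new PIP = 42.997 + (-3.336) = 39.661 cmH2O.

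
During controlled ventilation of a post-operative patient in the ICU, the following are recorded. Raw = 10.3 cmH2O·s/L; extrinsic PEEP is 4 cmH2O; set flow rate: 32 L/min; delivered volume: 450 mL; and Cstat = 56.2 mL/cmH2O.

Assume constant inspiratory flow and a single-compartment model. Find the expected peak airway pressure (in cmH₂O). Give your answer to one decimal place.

Flow: 32 L/min ÷ 60 = 0.5333 L/s.
Equation of motion (constant flow): PIP = Vt/C + R·V̇ + PEEP.
PIP = 450/56.2 + 10.3×0.5333 + 4 = 8.007 + 5.493 + 4 = 17.5 cmH2O.

17.5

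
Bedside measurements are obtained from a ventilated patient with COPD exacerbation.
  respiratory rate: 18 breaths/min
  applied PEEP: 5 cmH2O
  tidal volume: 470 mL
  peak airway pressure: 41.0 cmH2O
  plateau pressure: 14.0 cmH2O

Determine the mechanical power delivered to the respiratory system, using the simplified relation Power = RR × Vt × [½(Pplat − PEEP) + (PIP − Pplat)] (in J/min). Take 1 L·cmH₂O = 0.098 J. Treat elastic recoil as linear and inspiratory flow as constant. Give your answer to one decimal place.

Per-breath work = Vt × [½(Pplat−PEEP) + (PIP−Pplat)] = 0.470 × [0.5×9.0 + 27.0] = 0.470 × 31.5 = 14.805 L·cmH2O.
Power = 18 × 14.805 = 266.49 L·cmH2O/min.
× 0.098 J/(L·cmH2O) → 26.116 J/min.

26.1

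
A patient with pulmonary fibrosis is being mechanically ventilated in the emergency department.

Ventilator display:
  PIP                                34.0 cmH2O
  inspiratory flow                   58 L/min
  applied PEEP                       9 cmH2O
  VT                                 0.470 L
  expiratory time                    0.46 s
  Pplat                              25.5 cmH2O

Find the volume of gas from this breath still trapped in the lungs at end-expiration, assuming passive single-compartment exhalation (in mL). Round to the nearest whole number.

Flow: 58 L/min ÷ 60 = 0.9667 L/s.
R = (PIP − Pplat)/V̇ = (34.0 − 25.5) / 0.9667 = 8.5/0.9667 = 8.793 cmH2O·s/L.
C = Vt/(Pplat − PEEP) = 470.0 / (25.5 − 9) = 470.0/16.5 = 28.485 mL/cmH2O.
τ = R × C = 8.793 × 0.02849 L/cmH2O = 0.2505 s.
Fraction remaining = e^(−Te/τ) = e^(−0.46/0.2505) = 0.1594.
Trapped volume = 470.0 × 0.1594 = 74.918 mL.

75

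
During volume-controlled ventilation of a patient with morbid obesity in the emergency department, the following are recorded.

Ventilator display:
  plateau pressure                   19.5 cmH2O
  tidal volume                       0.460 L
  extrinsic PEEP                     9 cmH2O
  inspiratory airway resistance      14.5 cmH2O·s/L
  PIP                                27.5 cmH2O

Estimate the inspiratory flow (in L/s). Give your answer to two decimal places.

flow = (PIP − Pplat) / Raw = 8.0 / 14.5 = 0.5517 L/s.

0.55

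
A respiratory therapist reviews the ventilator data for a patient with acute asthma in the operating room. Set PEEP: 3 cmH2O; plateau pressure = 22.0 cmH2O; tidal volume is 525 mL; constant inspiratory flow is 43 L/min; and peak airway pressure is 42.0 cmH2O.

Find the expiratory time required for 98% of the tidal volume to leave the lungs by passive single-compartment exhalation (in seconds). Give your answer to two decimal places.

3.02

Flow: 43 L/min ÷ 60 = 0.7167 L/s.
R = (PIP − Pplat)/V̇ = (42.0 − 22.0) / 0.7167 = 20.0/0.7167 = 27.906 cmH2O·s/L.
C = Vt/(Pplat − PEEP) = 525.0 / (22.0 − 3) = 525.0/19.0 = 27.632 mL/cmH2O.
τ = R × C = 27.906 × 0.02763 L/cmH2O = 0.771 s.
t = −τ·ln(1 − 0.98) = −0.771·ln(0.02) = 3.016 s.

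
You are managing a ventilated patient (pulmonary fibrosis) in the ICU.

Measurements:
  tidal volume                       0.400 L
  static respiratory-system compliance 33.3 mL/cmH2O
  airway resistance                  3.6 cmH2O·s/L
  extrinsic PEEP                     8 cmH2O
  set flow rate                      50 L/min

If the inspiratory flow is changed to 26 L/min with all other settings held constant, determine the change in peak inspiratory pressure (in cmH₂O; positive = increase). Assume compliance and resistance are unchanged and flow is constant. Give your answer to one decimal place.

-1.4

Flow: 50 L/min ÷ 60 = 0.8333 L/s.
New flow: 26 L/min ÷ 60 = 0.4333 L/s.
PIP = Vt/C + R·V̇ + PEEP (constant-flow equation of motion).
Only the resistive term changes: ΔPIP = R × ΔV̇ = 3.6 × (0.4333 − 0.8333) = 3.6 × -0.4 = -1.44 cmH2O.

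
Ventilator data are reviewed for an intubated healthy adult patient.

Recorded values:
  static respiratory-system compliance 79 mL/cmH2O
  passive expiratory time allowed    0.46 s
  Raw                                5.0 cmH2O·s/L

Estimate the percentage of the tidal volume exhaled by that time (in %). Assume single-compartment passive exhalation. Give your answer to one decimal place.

τ = R × C = 5.0 × 79 mL/cmH2O = 5.0 × 0.079 L/cmH2O = 0.395 s.
Passive exhalation: V(t)/V₀ = e^(−t/τ) = e^(−0.46/0.395) = 0.3121.
Fraction exhaled = 1 − 0.3121 = 0.6879 → 68.79%.

68.8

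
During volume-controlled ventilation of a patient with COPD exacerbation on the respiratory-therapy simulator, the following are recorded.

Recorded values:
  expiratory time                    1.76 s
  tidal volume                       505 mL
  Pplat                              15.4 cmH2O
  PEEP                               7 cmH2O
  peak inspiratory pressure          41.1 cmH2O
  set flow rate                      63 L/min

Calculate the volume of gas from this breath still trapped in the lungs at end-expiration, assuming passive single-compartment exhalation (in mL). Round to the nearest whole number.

153

Flow: 63 L/min ÷ 60 = 1.05 L/s.
R = (PIP − Pplat)/V̇ = (41.1 − 15.4) / 1.05 = 25.7/1.05 = 24.476 cmH2O·s/L.
C = Vt/(Pplat − PEEP) = 505.0 / (15.4 − 7) = 505.0/8.4 = 60.119 mL/cmH2O.
τ = R × C = 24.476 × 0.06012 L/cmH2O = 1.471 s.
Fraction remaining = e^(−Te/τ) = e^(−1.76/1.471) = 0.3023.
Trapped volume = 505.0 × 0.3023 = 152.66 mL.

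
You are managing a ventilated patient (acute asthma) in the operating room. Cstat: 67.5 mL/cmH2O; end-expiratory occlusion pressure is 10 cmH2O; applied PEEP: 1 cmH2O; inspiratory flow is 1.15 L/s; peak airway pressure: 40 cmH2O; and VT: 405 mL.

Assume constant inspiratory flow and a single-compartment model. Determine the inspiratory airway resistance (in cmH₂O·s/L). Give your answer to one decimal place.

20.9

Total PEEP = 10 cmH2O (set 1 + intrinsic 9); this is the baseline alveolar pressure.
Equation of motion (constant flow): PIP = Vt/C + R·V̇ + PEEP.
R·V̇ = PIP − Vt/C − PEEP = 40 − 405/67.5 − 10 = 40 − 6.0 − 10 = 24.0 cmH2O.
R = 24.0 / 1.15 = 20.87 cmH2O·s/L.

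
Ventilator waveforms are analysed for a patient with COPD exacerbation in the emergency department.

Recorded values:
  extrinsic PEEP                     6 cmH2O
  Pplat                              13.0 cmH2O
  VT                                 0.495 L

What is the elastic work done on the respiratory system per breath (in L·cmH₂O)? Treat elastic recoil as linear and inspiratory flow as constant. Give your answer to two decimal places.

Elastic work ≈ ½ × (Pplat − PEEP) × Vt = 0.5 × (13.0 − 6) × 0.495 L = 0.5 × 7.0 × 0.495 = 1.733 L·cmH2O.

1.73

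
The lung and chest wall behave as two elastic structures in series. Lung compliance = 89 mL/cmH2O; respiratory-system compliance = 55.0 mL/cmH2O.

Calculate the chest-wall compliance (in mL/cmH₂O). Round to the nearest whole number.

1/Ccw = 1/Crs − 1/CL.
1/Ccw = 1/55.0 − 1/89 = 0.006946.
Ccw = 143.97 mL/cmH2O.

144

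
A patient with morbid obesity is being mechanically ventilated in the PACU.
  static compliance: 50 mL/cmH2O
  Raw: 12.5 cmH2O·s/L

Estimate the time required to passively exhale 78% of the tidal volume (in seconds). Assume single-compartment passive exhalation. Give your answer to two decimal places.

τ = R × C = 12.5 × 50 mL/cmH2O = 12.5 × 0.050 L/cmH2O = 0.625 s.
Exhaled fraction f = 1 − e^(−t/τ) → t = −τ·ln(1 − f) = −0.625·ln(0.22) = 0.9463 s.

0.95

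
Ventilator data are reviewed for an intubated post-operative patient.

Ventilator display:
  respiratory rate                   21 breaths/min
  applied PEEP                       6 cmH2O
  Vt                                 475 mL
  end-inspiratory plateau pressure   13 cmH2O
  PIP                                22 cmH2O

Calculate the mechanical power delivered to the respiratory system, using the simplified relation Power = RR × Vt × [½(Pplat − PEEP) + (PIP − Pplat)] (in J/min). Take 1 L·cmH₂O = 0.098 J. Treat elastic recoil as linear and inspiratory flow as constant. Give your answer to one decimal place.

Per-breath work = Vt × [½(Pplat−PEEP) + (PIP−Pplat)] = 0.475 × [0.5×7.0 + 9.0] = 0.475 × 12.5 = 5.938 L·cmH2O.
Power = 21 × 5.938 = 124.7 L·cmH2O/min.
× 0.098 J/(L·cmH2O) → 12.221 J/min.

12.2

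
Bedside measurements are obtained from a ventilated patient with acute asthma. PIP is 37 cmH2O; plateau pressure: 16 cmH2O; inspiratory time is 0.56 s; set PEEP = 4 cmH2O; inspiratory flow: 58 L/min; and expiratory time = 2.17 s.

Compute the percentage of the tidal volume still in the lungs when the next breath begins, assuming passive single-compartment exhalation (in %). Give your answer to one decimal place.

Flow: 58 L/min ÷ 60 = 0.9667 L/s.
Vt = flow × Ti = 0.9667 L/s × 0.56 s × 1000 mL/L = 541.35 mL.
R = (PIP − Pplat)/V̇ = (37 − 16) / 0.9667 = 21.0/0.9667 = 21.723 cmH2O·s/L.
C = Vt/(Pplat − PEEP) = 541.35 / (16 − 4) = 541.35/12.0 = 45.113 mL/cmH2O.
τ = R × C = 21.723 × 0.04511 L/cmH2O = 0.9799 s.
Fraction remaining at end-expiration = e^(−Te/τ) = e^(−2.17/0.9799) = 0.1092 → 10.92%.

10.9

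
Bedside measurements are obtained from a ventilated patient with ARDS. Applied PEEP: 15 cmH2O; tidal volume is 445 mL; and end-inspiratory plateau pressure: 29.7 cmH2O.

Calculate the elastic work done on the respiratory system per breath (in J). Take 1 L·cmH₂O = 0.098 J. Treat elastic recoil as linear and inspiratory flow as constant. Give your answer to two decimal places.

0.32

Elastic work ≈ ½ × (Pplat − PEEP) × Vt = 0.5 × (29.7 − 15) × 0.445 L = 0.5 × 14.7 × 0.445 = 3.271 L·cmH2O.
× 0.098 J/(L·cmH2O) → 0.3206 J.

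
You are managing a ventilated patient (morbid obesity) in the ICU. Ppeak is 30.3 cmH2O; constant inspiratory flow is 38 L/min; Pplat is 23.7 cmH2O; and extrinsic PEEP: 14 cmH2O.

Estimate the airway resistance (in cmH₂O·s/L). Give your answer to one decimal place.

Flow: 38 L/min ÷ 60 = 0.6333 L/s.
Raw = (PIP − Pplat) / flow = (30.3 − 23.7) / 0.6333 = 6.6 / 0.6333 = 10.422 cmH2O·s/L.

10.4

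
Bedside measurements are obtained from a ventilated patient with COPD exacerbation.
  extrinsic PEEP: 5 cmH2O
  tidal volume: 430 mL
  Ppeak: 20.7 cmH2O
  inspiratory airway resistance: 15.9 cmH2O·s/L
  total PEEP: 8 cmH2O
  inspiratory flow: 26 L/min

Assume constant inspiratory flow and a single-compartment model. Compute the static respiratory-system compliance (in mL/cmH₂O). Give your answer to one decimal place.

Flow: 26 L/min ÷ 60 = 0.4333 L/s.
Total PEEP = 8 cmH2O (set 5 + intrinsic 3); this is the baseline alveolar pressure.
Equation of motion (constant flow): PIP = Vt/C + R·V̇ + PEEP.
Vt/C = PIP − R·V̇ − PEEP = 20.7 − 15.9×0.4333 − 8 = 20.7 − 6.889 − 8 = 5.811 cmH2O.
C = Vt / 5.811 = 430 / 5.811 = 73.998 mL/cmH2O.

74.0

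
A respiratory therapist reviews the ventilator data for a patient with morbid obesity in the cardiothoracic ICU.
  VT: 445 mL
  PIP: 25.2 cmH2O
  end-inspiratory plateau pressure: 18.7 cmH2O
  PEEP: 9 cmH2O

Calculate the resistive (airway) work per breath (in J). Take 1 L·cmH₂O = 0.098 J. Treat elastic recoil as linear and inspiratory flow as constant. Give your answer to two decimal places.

With constant inspiratory flow the resistive pressure is constant at PIP − Pplat = 25.2 − 18.7 = 6.5 cmH2O, so resistive work = 6.5 × 0.445 = 2.893 L·cmH2O.
× 0.098 J/(L·cmH2O) → 0.2835 J.

0.28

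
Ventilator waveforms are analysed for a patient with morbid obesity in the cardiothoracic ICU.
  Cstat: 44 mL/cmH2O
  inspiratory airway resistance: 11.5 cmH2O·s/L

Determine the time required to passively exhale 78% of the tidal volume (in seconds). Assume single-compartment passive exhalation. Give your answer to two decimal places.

τ = R × C = 11.5 × 44 mL/cmH2O = 11.5 × 0.044 L/cmH2O = 0.506 s.
Exhaled fraction f = 1 − e^(−t/τ) → t = −τ·ln(1 − f) = −0.506·ln(0.22) = 0.7661 s.

0.77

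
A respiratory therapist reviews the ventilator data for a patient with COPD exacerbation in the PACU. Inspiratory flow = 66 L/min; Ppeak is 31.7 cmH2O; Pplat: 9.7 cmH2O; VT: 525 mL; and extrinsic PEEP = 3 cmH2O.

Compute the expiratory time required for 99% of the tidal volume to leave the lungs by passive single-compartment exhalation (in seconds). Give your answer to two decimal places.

Flow: 66 L/min ÷ 60 = 1.1 L/s.
R = (PIP − Pplat)/V̇ = (31.7 − 9.7) / 1.1 = 22.0/1.1 = 20.0 cmH2O·s/L.
C = Vt/(Pplat − PEEP) = 525.0 / (9.7 − 3) = 525.0/6.7 = 78.358 mL/cmH2O.
τ = R × C = 20.0 × 0.07836 L/cmH2O = 1.567 s.
t = −τ·ln(1 − 0.99) = −1.567·ln(0.01) = 7.216 s.

7.22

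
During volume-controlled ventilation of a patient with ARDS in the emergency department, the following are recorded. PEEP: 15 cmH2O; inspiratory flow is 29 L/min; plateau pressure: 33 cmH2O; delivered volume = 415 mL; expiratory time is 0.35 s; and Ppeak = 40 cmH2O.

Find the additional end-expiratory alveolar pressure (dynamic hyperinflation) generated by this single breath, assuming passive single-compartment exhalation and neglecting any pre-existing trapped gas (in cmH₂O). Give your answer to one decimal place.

6.3

Flow: 29 L/min ÷ 60 = 0.4833 L/s.
R = (PIP − Pplat)/V̇ = (40 − 33) / 0.4833 = 7.0/0.4833 = 14.484 cmH2O·s/L.
C = Vt/(Pplat − PEEP) = 415.0 / (33 − 15) = 415.0/18.0 = 23.056 mL/cmH2O.
τ = R × C = 14.484 × 0.02306 L/cmH2O = 0.334 s.
Fraction remaining = e^(−Te/τ) = e^(−0.35/0.334) = 0.3507; trapped volume = 415.0 × 0.3507 = 145.54 mL.
Additional alveolar pressure from trapping ≈ V_trapped / C = 145.54 / 23.056 = 6.312 cmH2O.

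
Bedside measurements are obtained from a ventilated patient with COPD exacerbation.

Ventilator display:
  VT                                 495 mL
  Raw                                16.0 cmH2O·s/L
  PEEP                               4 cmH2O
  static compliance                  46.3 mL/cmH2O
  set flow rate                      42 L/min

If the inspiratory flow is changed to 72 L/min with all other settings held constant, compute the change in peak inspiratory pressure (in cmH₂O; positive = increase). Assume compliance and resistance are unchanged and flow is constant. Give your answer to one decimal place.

8.0

Flow: 42 L/min ÷ 60 = 0.7 L/s.
New flow: 72 L/min ÷ 60 = 1.2 L/s.
PIP = Vt/C + R·V̇ + PEEP (constant-flow equation of motion).
Only the resistive term changes: ΔPIP = R × ΔV̇ = 16.0 × (1.2 − 0.7) = 16.0 × 0.5 = 8.0 cmH2O.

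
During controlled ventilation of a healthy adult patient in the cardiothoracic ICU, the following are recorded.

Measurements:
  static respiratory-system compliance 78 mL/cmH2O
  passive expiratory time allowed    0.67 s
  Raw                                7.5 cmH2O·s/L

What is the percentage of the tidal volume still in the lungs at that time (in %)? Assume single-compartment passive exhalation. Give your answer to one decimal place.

τ = R × C = 7.5 × 78 mL/cmH2O = 7.5 × 0.078 L/cmH2O = 0.585 s.
Passive exhalation: V(t)/V₀ = e^(−t/τ) = e^(−0.67/0.585) = 0.3181.
Fraction remaining = 0.3181 → 31.81%.

31.8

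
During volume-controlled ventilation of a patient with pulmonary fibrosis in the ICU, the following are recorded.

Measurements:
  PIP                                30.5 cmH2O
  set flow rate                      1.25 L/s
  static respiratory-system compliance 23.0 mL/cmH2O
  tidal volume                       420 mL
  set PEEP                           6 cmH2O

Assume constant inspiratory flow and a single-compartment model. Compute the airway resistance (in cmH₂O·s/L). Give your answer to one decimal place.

5.0

Equation of motion (constant flow): PIP = Vt/C + R·V̇ + PEEP.
R·V̇ = PIP − Vt/C − PEEP = 30.5 − 420/23.0 − 6 = 30.5 − 18.261 − 6 = 6.239 cmH2O.
R = 6.239 / 1.25 = 4.991 cmH2O·s/L.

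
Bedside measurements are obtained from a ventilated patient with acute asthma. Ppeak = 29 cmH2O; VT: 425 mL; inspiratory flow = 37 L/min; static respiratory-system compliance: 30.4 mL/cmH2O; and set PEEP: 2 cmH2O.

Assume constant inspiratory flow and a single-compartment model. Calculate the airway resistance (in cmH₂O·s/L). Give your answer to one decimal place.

Flow: 37 L/min ÷ 60 = 0.6167 L/s.
Equation of motion (constant flow): PIP = Vt/C + R·V̇ + PEEP.
R·V̇ = PIP − Vt/C − PEEP = 29 − 425/30.4 − 2 = 29 − 13.98 − 2 = 13.02 cmH2O.
R = 13.02 / 0.6167 = 21.112 cmH2O·s/L.

21.1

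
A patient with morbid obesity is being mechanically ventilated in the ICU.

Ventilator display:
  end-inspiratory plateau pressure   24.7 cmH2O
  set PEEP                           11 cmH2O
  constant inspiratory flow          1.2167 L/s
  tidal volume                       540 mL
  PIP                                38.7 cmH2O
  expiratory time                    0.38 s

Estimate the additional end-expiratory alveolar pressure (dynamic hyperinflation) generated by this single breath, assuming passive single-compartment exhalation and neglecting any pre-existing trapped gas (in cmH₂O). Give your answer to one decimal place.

R = (PIP − Pplat)/V̇ = (38.7 − 24.7) / 1.2167 = 14.0/1.2167 = 11.507 cmH2O·s/L.
C = Vt/(Pplat − PEEP) = 540.0 / (24.7 − 11) = 540.0/13.7 = 39.416 mL/cmH2O.
τ = R × C = 11.507 × 0.03942 L/cmH2O = 0.4536 s.
Fraction remaining = e^(−Te/τ) = e^(−0.38/0.4536) = 0.4327; trapped volume = 540.0 × 0.4327 = 233.66 mL.
Additional alveolar pressure from trapping ≈ V_trapped / C = 233.66 / 39.416 = 5.928 cmH2O.

5.9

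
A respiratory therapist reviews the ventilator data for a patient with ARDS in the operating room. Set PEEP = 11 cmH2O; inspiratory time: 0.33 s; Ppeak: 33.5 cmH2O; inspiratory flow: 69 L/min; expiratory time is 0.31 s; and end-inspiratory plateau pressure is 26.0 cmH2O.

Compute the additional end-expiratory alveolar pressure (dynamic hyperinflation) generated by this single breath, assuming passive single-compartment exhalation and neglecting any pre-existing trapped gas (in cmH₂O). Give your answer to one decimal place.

Flow: 69 L/min ÷ 60 = 1.15 L/s.
Vt = flow × Ti = 1.15 L/s × 0.33 s × 1000 mL/L = 379.5 mL.
R = (PIP − Pplat)/V̇ = (33.5 − 26.0) / 1.15 = 7.5/1.15 = 6.522 cmH2O·s/L.
C = Vt/(Pplat − PEEP) = 379.5 / (26.0 − 11) = 379.5/15.0 = 25.3 mL/cmH2O.
τ = R × C = 6.522 × 0.0253 L/cmH2O = 0.165 s.
Fraction remaining = e^(−Te/τ) = e^(−0.31/0.165) = 0.1528; trapped volume = 379.5 × 0.1528 = 57.988 mL.
Additional alveolar pressure from trapping ≈ V_trapped / C = 57.988 / 25.3 = 2.292 cmH2O.

2.3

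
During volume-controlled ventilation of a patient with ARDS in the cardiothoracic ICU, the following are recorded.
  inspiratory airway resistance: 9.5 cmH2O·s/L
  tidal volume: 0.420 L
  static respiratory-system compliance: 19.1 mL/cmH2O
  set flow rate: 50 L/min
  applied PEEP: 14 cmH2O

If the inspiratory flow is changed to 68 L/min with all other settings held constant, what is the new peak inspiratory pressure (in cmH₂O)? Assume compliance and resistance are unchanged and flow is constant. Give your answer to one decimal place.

46.8

Flow: 50 L/min ÷ 60 = 0.8333 L/s.
New flow: 68 L/min ÷ 60 = 1.1333 L/s.
PIP = Vt/C + R·V̇ + PEEP (constant-flow equation of motion).
Only the resistive term changes: ΔPIP = R × ΔV̇ = 9.5 × (1.1333 − 0.8333) = 9.5 × 0.3 = 2.85 cmH2O.
Original PIP = 420/19.1 + 9.5×0.8333 + 14 = 43.906 cmH2O; new PIP = 43.906 + (2.85) = 46.756 cmH2O.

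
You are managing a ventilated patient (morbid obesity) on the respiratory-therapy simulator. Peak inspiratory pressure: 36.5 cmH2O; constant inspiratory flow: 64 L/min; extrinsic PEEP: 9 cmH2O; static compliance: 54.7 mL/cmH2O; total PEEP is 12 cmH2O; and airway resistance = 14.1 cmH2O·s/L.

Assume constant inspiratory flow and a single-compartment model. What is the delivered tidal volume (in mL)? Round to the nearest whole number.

517

Flow: 64 L/min ÷ 60 = 1.0667 L/s.
Total PEEP = 12 cmH2O (set 9 + intrinsic 3); this is the baseline alveolar pressure.
Equation of motion (constant flow): PIP = Vt/C + R·V̇ + PEEP.
Vt/C = PIP − R·V̇ − PEEP = 36.5 − 15.04 − 12 = 9.46 cmH2O.
Vt = C × 9.46 = 54.7 × 9.46 = 517.46 mL.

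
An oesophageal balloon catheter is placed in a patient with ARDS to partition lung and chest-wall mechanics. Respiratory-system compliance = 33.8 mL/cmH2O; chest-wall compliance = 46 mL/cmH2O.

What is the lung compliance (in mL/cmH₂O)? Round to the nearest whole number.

1/CL = 1/Crs − 1/Ccw.
1/CL = 1/33.8 − 1/46 = 0.007847.
CL = 127.44 mL/cmH2O.

127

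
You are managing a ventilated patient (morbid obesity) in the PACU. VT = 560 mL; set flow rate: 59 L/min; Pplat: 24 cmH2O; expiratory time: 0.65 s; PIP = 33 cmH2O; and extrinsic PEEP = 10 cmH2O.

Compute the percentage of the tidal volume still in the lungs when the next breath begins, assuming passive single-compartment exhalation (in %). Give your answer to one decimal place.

16.9

Flow: 59 L/min ÷ 60 = 0.9833 L/s.
R = (PIP − Pplat)/V̇ = (33 − 24) / 0.9833 = 9.0/0.9833 = 9.153 cmH2O·s/L.
C = Vt/(Pplat − PEEP) = 560.0 / (24 − 10) = 560.0/14.0 = 40.0 mL/cmH2O.
τ = R × C = 9.153 × 0.04 L/cmH2O = 0.3661 s.
Fraction remaining at end-expiration = e^(−Te/τ) = e^(−0.65/0.3661) = 0.1694 → 16.94%.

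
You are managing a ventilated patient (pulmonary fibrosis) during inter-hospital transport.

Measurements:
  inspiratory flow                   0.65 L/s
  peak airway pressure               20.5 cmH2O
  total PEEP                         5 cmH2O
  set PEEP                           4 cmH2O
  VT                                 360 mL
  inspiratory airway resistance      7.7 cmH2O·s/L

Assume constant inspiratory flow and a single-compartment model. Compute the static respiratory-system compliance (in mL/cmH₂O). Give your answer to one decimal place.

34.3

Total PEEP = 5 cmH2O (set 4 + intrinsic 1); this is the baseline alveolar pressure.
Equation of motion (constant flow): PIP = Vt/C + R·V̇ + PEEP.
Vt/C = PIP − R·V̇ − PEEP = 20.5 − 7.7×0.65 − 5 = 20.5 − 5.005 − 5 = 10.495 cmH2O.
C = Vt / 10.495 = 360 / 10.495 = 34.302 mL/cmH2O.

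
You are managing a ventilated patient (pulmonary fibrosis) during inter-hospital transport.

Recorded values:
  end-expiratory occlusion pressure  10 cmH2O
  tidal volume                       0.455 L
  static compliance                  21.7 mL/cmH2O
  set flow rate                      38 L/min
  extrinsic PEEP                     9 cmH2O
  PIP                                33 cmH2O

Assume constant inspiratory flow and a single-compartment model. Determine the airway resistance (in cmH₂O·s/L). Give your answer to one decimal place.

Flow: 38 L/min ÷ 60 = 0.6333 L/s.
Total PEEP = 10 cmH2O (set 9 + intrinsic 1); this is the baseline alveolar pressure.
Equation of motion (constant flow): PIP = Vt/C + R·V̇ + PEEP.
R·V̇ = PIP − Vt/C − PEEP = 33 − 455/21.7 − 10 = 33 − 20.968 − 10 = 2.032 cmH2O.
R = 2.032 / 0.6333 = 3.209 cmH2O·s/L.

3.2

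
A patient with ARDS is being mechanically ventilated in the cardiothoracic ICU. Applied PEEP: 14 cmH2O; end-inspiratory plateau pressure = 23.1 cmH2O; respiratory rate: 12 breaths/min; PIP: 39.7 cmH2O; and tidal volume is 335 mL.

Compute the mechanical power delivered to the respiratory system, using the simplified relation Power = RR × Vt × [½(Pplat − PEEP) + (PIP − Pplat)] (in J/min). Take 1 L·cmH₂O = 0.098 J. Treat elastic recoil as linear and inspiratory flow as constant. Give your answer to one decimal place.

Per-breath work = Vt × [½(Pplat−PEEP) + (PIP−Pplat)] = 0.335 × [0.5×9.1 + 16.6] = 0.335 × 21.15 = 7.085 L·cmH2O.
Power = 12 × 7.085 = 85.02 L·cmH2O/min.
× 0.098 J/(L·cmH2O) → 8.332 J/min.

8.3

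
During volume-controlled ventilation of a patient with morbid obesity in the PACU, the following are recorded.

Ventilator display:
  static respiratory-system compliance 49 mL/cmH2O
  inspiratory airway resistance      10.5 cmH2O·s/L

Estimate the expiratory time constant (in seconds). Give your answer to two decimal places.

τ = R × C = 10.5 × 49 mL/cmH2O = 10.5 × 0.049 L/cmH2O = 0.5145 s.

0.51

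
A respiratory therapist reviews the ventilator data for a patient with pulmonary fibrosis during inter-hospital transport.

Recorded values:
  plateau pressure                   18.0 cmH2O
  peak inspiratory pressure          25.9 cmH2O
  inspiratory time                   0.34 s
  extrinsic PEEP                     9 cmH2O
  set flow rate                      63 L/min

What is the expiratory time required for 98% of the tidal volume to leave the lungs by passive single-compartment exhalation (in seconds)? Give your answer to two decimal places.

Flow: 63 L/min ÷ 60 = 1.05 L/s.
Vt = flow × Ti = 1.05 L/s × 0.34 s × 1000 mL/L = 357.0 mL.
R = (PIP − Pplat)/V̇ = (25.9 − 18.0) / 1.05 = 7.9/1.05 = 7.524 cmH2O·s/L.
C = Vt/(Pplat − PEEP) = 357.0 / (18.0 − 9) = 357.0/9.0 = 39.667 mL/cmH2O.
τ = R × C = 7.524 × 0.03967 L/cmH2O = 0.2985 s.
t = −τ·ln(1 − 0.98) = −0.2985·ln(0.02) = 1.168 s.

1.17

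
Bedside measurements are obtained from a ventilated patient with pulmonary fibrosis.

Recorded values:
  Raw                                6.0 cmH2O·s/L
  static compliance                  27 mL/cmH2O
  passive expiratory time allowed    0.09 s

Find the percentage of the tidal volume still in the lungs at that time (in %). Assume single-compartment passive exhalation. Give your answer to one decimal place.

57.4

τ = R × C = 6.0 × 27 mL/cmH2O = 6.0 × 0.027 L/cmH2O = 0.162 s.
Passive exhalation: V(t)/V₀ = e^(−t/τ) = e^(−0.09/0.162) = 0.5738.
Fraction remaining = 0.5738 → 57.38%.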